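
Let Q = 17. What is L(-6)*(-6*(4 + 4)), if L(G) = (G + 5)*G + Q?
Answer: -1104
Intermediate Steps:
L(G) = 17 + G*(5 + G) (L(G) = (G + 5)*G + 17 = (5 + G)*G + 17 = G*(5 + G) + 17 = 17 + G*(5 + G))
L(-6)*(-6*(4 + 4)) = (17 + (-6)² + 5*(-6))*(-6*(4 + 4)) = (17 + 36 - 30)*(-6*8) = 23*(-48) = -1104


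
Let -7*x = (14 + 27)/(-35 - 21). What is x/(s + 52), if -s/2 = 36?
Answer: -41/7840 ≈ -0.0052296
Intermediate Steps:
s = -72 (s = -2*36 = -72)
x = 41/392 (x = -(14 + 27)/(7*(-35 - 21)) = -41/(7*(-56)) = -41*(-1)/(7*56) = -⅐*(-41/56) = 41/392 ≈ 0.10459)
x/(s + 52) = (41/392)/(-72 + 52) = (41/392)/(-20) = -1/20*41/392 = -41/7840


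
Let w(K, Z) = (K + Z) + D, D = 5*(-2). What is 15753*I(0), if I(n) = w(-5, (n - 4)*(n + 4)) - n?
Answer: -488343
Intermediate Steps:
D = -10
w(K, Z) = -10 + K + Z (w(K, Z) = (K + Z) - 10 = -10 + K + Z)
I(n) = -15 - n + (-4 + n)*(4 + n) (I(n) = (-10 - 5 + (n - 4)*(n + 4)) - n = (-10 - 5 + (-4 + n)*(4 + n)) - n = (-15 + (-4 + n)*(4 + n)) - n = -15 - n + (-4 + n)*(4 + n))
15753*I(0) = 15753*(-31 + 0² - 1*0) = 15753*(-31 + 0 + 0) = 15753*(-31) = -488343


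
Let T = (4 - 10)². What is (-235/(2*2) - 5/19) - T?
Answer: -7221/76 ≈ -95.013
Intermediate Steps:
T = 36 (T = (-6)² = 36)
(-235/(2*2) - 5/19) - T = (-235/(2*2) - 5/19) - 1*36 = (-235/4 - 5*1/19) - 36 = (-235*¼ - 5/19) - 36 = (-235/4 - 5/19) - 36 = -4485/76 - 36 = -7221/76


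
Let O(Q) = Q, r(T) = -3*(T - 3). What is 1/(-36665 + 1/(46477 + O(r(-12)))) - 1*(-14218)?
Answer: 24252056709600/1705729129 ≈ 14218.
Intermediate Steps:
r(T) = 9 - 3*T (r(T) = -3*(-3 + T) = 9 - 3*T)
1/(-36665 + 1/(46477 + O(r(-12)))) - 1*(-14218) = 1/(-36665 + 1/(46477 + (9 - 3*(-12)))) - 1*(-14218) = 1/(-36665 + 1/(46477 + (9 + 36))) + 14218 = 1/(-36665 + 1/(46477 + 45)) + 14218 = 1/(-36665 + 1/46522) + 14218 = 1/(-1705729129/46522) + 14218 = -46522/1705729129 + 14218 = 24252056709600/1705729129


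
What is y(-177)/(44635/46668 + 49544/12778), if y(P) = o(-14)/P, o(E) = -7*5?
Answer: 3478554940/85032729949 ≈ 0.040908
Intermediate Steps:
o(E) = -35
y(P) = -35/P
y(-177)/(44635/46668 + 49544/12778) = (-35/(-177))/(44635/46668 + 49544/12778) = (-35*(-1/177))/(44635*(1/46668) + 49544*(1/12778)) = 35/(177*(44635/46668 + 24772/6389)) = 35/(177*(1441232711/298161852)) = (35/177)*(298161852/1441232711) = 3478554940/85032729949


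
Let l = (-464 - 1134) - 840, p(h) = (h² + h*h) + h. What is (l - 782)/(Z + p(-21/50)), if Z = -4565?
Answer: 2012500/2853167 ≈ 0.70536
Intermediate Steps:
p(h) = h + 2*h² (p(h) = (h² + h²) + h = 2*h² + h = h + 2*h²)
l = -2438 (l = -1598 - 840 = -2438)
(l - 782)/(Z + p(-21/50)) = (-2438 - 782)/(-4565 + (-21/50)*(1 + 2*(-21/50))) = -3220/(-4565 + (-21*1/50)*(1 + 2*(-21*1/50))) = -3220/(-4565 - 21*(1 + 2*(-21/50))/50) = -3220/(-4565 - 21*(1 - 21/25)/50) = -3220/(-4565 - 21/50*4/25) = -3220/(-4565 - 42/625) = -3220/(-2853167/625) = -3220*(-625/2853167) = 2012500/2853167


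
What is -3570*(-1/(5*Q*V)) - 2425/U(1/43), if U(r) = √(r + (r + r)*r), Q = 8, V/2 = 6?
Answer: 119/16 - 20855*√5/3 ≈ -15537.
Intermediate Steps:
V = 12 (V = 2*6 = 12)
U(r) = √(r + 2*r²) (U(r) = √(r + (2*r)*r) = √(r + 2*r²))
-3570*(-1/(5*Q*V)) - 2425/U(1/43) = -3570/((12*(-5))*8) - 2425*√43/√(1 + 2/43) = -3570/((-60*8)) - 2425*√43/√(1 + 2*(1/43)) = -3570/(-480) - 2425*√43/√(1 + 2/43) = -3570*(-1/480) - 2425*43*√5/15 = 119/16 - 2425*43*√5/15 = 119/16 - 20855*√5/3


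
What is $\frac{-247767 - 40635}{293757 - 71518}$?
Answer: $- \frac{288402}{222239} \approx -1.2977$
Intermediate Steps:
$\frac{-247767 - 40635}{293757 - 71518} = - \frac{288402}{222239}$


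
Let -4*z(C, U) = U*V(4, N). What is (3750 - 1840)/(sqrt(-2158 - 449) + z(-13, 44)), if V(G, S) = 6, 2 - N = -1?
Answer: -3820/211 - 1910*I*sqrt(2607)/6963 ≈ -18.104 - 14.006*I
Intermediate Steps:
N = 3 (N = 2 - 1*(-1) = 2 + 1 = 3)
z(C, U) = -3*U/2 (z(C, U) = -U*6/4 = -3*U/2)
(3750 - 1840)/(sqrt(-2158 - 449) + z(-13, 44)) = (3750 - 1840)/(sqrt(-2158 - 449) - 3/2*44) = 1910/(sqrt(-2607) - 66) = 1910/(I*sqrt(2607) - 66) = 1910/(-66 + I*sqrt(2607))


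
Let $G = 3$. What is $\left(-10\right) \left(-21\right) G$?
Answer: $630$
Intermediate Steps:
$\left(-10\right) \left(-21\right) G = \left(-10\right) \left(-21\right) 3 = 210 \cdot 3 = 630$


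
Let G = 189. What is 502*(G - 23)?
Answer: 83332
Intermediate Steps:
502*(G - 23) = 502*(189 - 23) = 502*166 = 83332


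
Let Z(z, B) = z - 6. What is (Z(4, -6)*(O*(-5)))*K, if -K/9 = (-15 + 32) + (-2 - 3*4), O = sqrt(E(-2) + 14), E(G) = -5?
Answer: -810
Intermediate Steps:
Z(z, B) = -6 + z
O = 3 (O = sqrt(-5 + 14) = sqrt(9) = 3)
K = -27 (K = -9*((-15 + 32) + (-2 - 3*4)) = -9*(17 + (-2 - 12)) = -9*(17 - 14) = -9*3 = -27)
(Z(4, -6)*(O*(-5)))*K = ((-6 + 4)*(3*(-5)))*(-27) = -2*(-15)*(-27) = 30*(-27) = -810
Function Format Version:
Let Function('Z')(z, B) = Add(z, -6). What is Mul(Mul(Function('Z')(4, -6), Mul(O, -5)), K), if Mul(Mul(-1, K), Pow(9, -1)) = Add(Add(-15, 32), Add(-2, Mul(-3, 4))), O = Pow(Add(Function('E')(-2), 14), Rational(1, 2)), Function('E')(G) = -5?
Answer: -810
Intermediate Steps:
Function('Z')(z, B) = Add(-6, z)
O = 3 (O = Pow(Add(-5, 14), Rational(1, 2)) = Pow(9, Rational(1, 2)) = 3)
K = -27 (K = Mul(-9, Add(Add(-15, 32), Add(-2, Mul(-3, 4)))) = Mul(-9, Add(17, Add(-2, -12))) = Mul(-9, Add(17, -14)) = Mul(-9, 3) = -27)
Mul(Mul(Function('Z')(4, -6), Mul(O, -5)), K) = Mul(Mul(Add(-6, 4), Mul(3, -5)), -27) = Mul(Mul(-2, -15), -27) = Mul(30, -27) = -810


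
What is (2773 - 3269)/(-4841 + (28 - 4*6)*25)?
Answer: 496/4741 ≈ 0.10462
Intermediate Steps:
(2773 - 3269)/(-4841 + (28 - 4*6)*25) = -496/(-4841 + (28 - 24)*25) = -496/(-4841 + 4*25) = -496/(-4841 + 100) = -496/(-4741) = -496*(-1/4741) = 496/4741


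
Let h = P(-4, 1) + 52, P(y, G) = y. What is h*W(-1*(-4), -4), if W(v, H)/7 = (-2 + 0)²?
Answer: 1344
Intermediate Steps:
W(v, H) = 28 (W(v, H) = 7*(-2 + 0)² = 7*(-2)² = 7*4 = 28)
h = 48 (h = -4 + 52 = 48)
h*W(-1*(-4), -4) = 48*28 = 1344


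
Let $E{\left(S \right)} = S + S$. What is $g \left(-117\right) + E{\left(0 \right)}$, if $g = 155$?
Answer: $-18135$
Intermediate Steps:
$E{\left(S \right)} = 2 S$
$g \left(-117\right) + E{\left(0 \right)} = 155 \left(-117\right) + 2 \cdot 0 = -18135 + 0 = -18135$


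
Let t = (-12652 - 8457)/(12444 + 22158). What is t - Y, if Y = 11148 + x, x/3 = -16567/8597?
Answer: -3314695116383/297473394 ≈ -11143.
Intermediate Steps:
x = -49701/8597 (x = 3*(-16567/8597) = -49701/8597 ≈ -5.7812)
Y = 95789655/8597 (Y = 11148 - 49701/8597 = 95789655/8597 ≈ 11142.)
t = -21109/34602 ≈ -0.61005
t - Y = -21109/34602 - 1*95789655/8597 = -21109/34602 - 95789655/8597 = -3314695116383/297473394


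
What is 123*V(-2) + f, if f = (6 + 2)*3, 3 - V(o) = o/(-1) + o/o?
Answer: 24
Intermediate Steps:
V(o) = 2 + o (V(o) = 3 - (o/(-1) + o/o) = 3 - (o*(-1) + 1) = 3 - (-o + 1) = 3 - (1 - o) = 3 + (-1 + o) = 2 + o)
f = 24 (f = 8*3 = 24)
123*V(-2) + f = 123*(2 - 2) + 24 = 123*0 + 24 = 0 + 24 = 24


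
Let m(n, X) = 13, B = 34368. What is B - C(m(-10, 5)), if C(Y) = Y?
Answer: 34355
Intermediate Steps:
B - C(m(-10, 5)) = 34368 - 1*13 = 34368 - 13 = 34355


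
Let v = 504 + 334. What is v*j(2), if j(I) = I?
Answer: 1676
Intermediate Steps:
v = 838
v*j(2) = 838*2 = 1676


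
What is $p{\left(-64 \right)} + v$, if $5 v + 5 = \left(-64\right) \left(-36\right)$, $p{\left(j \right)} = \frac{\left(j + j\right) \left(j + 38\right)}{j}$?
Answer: $\frac{2039}{5} \approx 407.8$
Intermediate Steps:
$p{\left(j \right)} = 76 + 2 j$ ($p{\left(j \right)} = \frac{2 j \left(38 + j\right)}{j} = 76 + 2 j$)
$v = \frac{2299}{5}$ ($v = -1 + \frac{\left(-64\right) \left(-36\right)}{5} = -1 + \frac{1}{5} \cdot 2304 = -1 + \frac{2304}{5} = \frac{2299}{5} \approx 459.8$)
$p{\left(-64 \right)} + v = \left(76 + 2 \left(-64\right)\right) + \frac{2299}{5} = \left(76 - 128\right) + \frac{2299}{5} = -52 + \frac{2299}{5} = \frac{2039}{5}$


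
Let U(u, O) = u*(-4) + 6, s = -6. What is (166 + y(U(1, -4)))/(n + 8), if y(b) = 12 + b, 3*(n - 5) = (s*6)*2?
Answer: -180/11 ≈ -16.364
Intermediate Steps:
n = -19 (n = 5 + (-6*6*2)/3 = 5 + (-36*2)/3 = 5 + (⅓)*(-72) = 5 - 24 = -19)
U(u, O) = 6 - 4*u (U(u, O) = -4*u + 6 = 6 - 4*u)
(166 + y(U(1, -4)))/(n + 8) = (166 + (12 + (6 - 4*1)))/(-19 + 8) = (166 + (12 + (6 - 4)))/(-11) = (166 + (12 + 2))*(-1/11) = (166 + 14)*(-1/11) = 180*(-1/11) = -180/11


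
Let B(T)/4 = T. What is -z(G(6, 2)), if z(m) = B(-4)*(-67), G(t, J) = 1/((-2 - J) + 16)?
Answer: -1072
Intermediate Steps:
G(t, J) = 1/(14 - J)
B(T) = 4*T
z(m) = 1072 (z(m) = (4*(-4))*(-67) = -16*(-67) = 1072)
-z(G(6, 2)) = -1*1072 = -1072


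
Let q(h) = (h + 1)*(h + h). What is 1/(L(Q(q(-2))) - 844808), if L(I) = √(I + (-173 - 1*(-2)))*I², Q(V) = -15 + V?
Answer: -422404/356851610763 - 121*I*√182/713703221526 ≈ -1.1837e-6 - 2.2872e-9*I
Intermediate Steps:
q(h) = 2*h*(1 + h) (q(h) = (1 + h)*(2*h) = 2*h*(1 + h))
L(I) = I²*√(-171 + I) (L(I) = √(I + (-173 + 2))*I² = √(I - 171)*I² = √(-171 + I)*I² = I²*√(-171 + I))
1/(L(Q(q(-2))) - 844808) = 1/((-15 + 2*(-2)*(1 - 2))²*√(-171 + (-15 + 2*(-2)*(1 - 2))) - 844808) = 1/((-15 + 2*(-2)*(-1))²*√(-171 + (-15 + 2*(-2)*(-1))) - 844808) = 1/((-15 + 4)²*√(-171 + (-15 + 4)) - 844808) = 1/((-11)²*√(-171 - 11) - 844808) = 1/(121*√(-182) - 844808) = 1/(121*(I*√182) - 844808) = 1/(121*I*√182 - 844808) = 1/(-844808 + 121*I*√182)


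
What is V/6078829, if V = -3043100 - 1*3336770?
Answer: -6379870/6078829 ≈ -1.0495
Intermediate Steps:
V = -6379870 (V = -3043100 - 3336770 = -6379870)
V/6078829 = -6379870/6078829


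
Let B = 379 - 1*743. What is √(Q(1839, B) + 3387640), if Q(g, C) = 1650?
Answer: √3389290 ≈ 1841.0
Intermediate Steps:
B = -364 (B = 379 - 743 = -364)
√(Q(1839, B) + 3387640) = √(1650 + 3387640) = √3389290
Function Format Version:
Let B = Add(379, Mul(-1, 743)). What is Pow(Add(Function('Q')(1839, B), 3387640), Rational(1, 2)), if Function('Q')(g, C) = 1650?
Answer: Pow(3389290, Rational(1, 2)) ≈ 1841.0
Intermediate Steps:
B = -364 (B = Add(379, -743) = -364)
Pow(Add(Function('Q')(1839, B), 3387640), Rational(1, 2)) = Pow(Add(1650, 3387640), Rational(1, 2)) = Pow(3389290, Rational(1, 2))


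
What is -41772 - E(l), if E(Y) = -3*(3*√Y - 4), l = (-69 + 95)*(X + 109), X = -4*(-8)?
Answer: -41784 + 9*√3666 ≈ -41239.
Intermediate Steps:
X = 32
l = 3666 (l = (-69 + 95)*(32 + 109) = 26*141 = 3666)
E(Y) = 12 - 9*√Y (E(Y) = -3*(-4 + 3*√Y) = 12 - 9*√Y)
-41772 - E(l) = -41772 - (12 - 9*√3666) = -41772 + (-12 + 9*√3666) = -41784 + 9*√3666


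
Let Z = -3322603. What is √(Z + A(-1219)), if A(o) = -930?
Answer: I*√3323533 ≈ 1823.1*I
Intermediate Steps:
√(Z + A(-1219)) = √(-3322603 - 930) = √(-3323533) = I*√3323533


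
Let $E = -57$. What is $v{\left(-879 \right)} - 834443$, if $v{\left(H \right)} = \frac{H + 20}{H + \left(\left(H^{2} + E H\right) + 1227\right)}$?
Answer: $- \frac{686823358615}{823092} \approx -8.3444 \cdot 10^{5}$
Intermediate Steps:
$v{\left(H \right)} = \frac{20 + H}{1227 + H^{2} - 56 H}$ ($v{\left(H \right)} = \frac{H + 20}{H + \left(\left(H^{2} - 57 H\right) + 1227\right)} = \frac{20 + H}{H + \left(1227 + H^{2} - 57 H\right)} = \frac{20 + H}{1227 + H^{2} - 56 H}$)
$v{\left(-879 \right)} - 834443 = \frac{20 - 879}{1227 + \left(-879\right)^{2} - -49224} - 834443 = \frac{1}{1227 + 772641 + 49224} \left(-859\right) - 834443 = \frac{1}{823092} \left(-859\right) - 834443 = - \frac{859}{823092} - 834443 = - \frac{686823358615}{823092}$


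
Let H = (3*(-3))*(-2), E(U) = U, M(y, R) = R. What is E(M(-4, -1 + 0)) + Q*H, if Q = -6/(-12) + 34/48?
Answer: 83/4 ≈ 20.750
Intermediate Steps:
Q = 29/24 (Q = -6*(-1/12) + 34*(1/48) = 1/2 + 17/24 = 29/24 ≈ 1.2083)
H = 18 (H = -9*(-2) = 18)
E(M(-4, -1 + 0)) + Q*H = (-1 + 0) + (29/24)*18 = -1 + 87/4 = 83/4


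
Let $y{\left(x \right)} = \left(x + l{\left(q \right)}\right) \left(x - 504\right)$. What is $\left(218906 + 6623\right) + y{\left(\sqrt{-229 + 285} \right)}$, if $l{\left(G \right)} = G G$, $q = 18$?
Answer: $62289 - 360 \sqrt{14} \approx 60942.0$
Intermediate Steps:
$l{\left(G \right)} = G^{2}$
$y{\left(x \right)} = \left(-504 + x\right) \left(324 + x\right)$ ($y{\left(x \right)} = \left(x + 18^{2}\right) \left(x - 504\right) = \left(x + 324\right) \left(-504 + x\right) = \left(324 + x\right) \left(-504 + x\right) = \left(-504 + x\right) \left(324 + x\right)$)
$\left(218906 + 6623\right) + y{\left(\sqrt{-229 + 285} \right)} = \left(218906 + 6623\right) - \left(163296 - 56 + 180 \sqrt{-229 + 285}\right) = 225529 - \left(163296 - 56 + 360 \sqrt{14}\right) = 225529 - \left(163296 - 56 + 180 \cdot 2 \sqrt{14}\right) = 225529 - \left(163240 + 360 \sqrt{14}\right) = 62289 - 360 \sqrt{14}$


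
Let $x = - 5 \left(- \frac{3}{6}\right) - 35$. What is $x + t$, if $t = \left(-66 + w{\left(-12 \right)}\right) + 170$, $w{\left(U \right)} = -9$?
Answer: $\frac{125}{2} \approx 62.5$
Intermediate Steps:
$x = - \frac{65}{2}$ ($x = - 5 \left(\left(-3\right) \frac{1}{6}\right) - 35 = \left(-5\right) \left(- \frac{1}{2}\right) - 35 = \frac{5}{2} - 35 = - \frac{65}{2} \approx -32.5$)
$t = 95$ ($t = \left(-66 - 9\right) + 170 = -75 + 170 = 95$)
$x + t = - \frac{65}{2} + 95 = \frac{125}{2}$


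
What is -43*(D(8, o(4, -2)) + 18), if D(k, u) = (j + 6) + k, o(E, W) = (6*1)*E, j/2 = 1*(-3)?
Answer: -1118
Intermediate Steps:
j = -6 (j = 2*(1*(-3)) = 2*(-3) = -6)
o(E, W) = 6*E
D(k, u) = k (D(k, u) = (-6 + 6) + k = 0 + k = k)
-43*(D(8, o(4, -2)) + 18) = -43*(8 + 18) = -43*26 = -1118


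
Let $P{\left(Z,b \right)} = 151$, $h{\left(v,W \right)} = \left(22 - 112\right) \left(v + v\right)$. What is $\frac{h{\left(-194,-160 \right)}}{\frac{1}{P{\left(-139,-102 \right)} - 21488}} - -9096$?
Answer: $-745078944$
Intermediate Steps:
$h{\left(v,W \right)} = - 180 v$ ($h{\left(v,W \right)} = - 90 \cdot 2 v = - 180 v$)
$\frac{h{\left(-194,-160 \right)}}{\frac{1}{P{\left(-139,-102 \right)} - 21488}} - -9096 = \frac{\left(-180\right) \left(-194\right)}{\frac{1}{151 - 21488}} - -9096 = \frac{34920}{\frac{1}{-21337}} + 9096 = \frac{34920}{- \frac{1}{21337}} + 9096 = 34920 \left(-21337\right) + 9096 = -745088040 + 9096 = -745078944$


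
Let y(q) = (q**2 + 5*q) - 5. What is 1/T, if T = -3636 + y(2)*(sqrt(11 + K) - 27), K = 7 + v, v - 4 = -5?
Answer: -431/1671696 - sqrt(17)/1671696 ≈ -0.00026029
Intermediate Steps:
v = -1 (v = 4 - 5 = -1)
K = 6 (K = 7 - 1 = 6)
y(q) = -5 + q**2 + 5*q
T = -3879 + 9*sqrt(17) (T = -3636 + (-5 + 2**2 + 5*2)*(sqrt(11 + 6) - 27) = -3636 + (-5 + 4 + 10)*(sqrt(17) - 27) = -3636 + 9*(-27 + sqrt(17)) = -3636 + (-243 + 9*sqrt(17)) = -3879 + 9*sqrt(17) ≈ -3841.9)
1/T = 1/(-3879 + 9*sqrt(17))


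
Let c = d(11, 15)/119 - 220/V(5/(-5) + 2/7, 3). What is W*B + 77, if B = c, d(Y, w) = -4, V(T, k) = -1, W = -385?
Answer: -1438371/17 ≈ -84610.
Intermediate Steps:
c = 26176/119 (c = -4/119 - 220/(-1) = -4*1/119 - 220*(-1) = -4/119 + 220 = 26176/119 ≈ 219.97)
B = 26176/119 ≈ 219.97
W*B + 77 = -385*26176/119 + 77 = -1439680/17 + 77 = -1438371/17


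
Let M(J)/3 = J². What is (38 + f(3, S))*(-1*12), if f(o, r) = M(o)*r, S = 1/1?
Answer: -780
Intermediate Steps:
S = 1 (S = 1*1 = 1)
M(J) = 3*J²
f(o, r) = 3*r*o² (f(o, r) = (3*o²)*r = 3*r*o²)
(38 + f(3, S))*(-1*12) = (38 + 3*1*3²)*(-1*12) = (38 + 3*1*9)*(-12) = (38 + 27)*(-12) = 65*(-12) = -780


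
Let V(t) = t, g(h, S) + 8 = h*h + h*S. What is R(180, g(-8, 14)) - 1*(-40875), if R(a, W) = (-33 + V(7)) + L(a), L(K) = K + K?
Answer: 41209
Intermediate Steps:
g(h, S) = -8 + h² + S*h (g(h, S) = -8 + (h*h + h*S) = -8 + (h² + S*h) = -8 + h² + S*h)
L(K) = 2*K
R(a, W) = -26 + 2*a (R(a, W) = (-33 + 7) + 2*a = -26 + 2*a)
R(180, g(-8, 14)) - 1*(-40875) = (-26 + 2*180) - 1*(-40875) = (-26 + 360) + 40875 = 334 + 40875 = 41209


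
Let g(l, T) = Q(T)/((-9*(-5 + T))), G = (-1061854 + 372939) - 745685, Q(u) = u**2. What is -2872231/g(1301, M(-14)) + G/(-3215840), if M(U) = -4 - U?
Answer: 259780458573/200990 ≈ 1.2925e+6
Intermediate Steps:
G = -1434600 (G = -688915 - 745685 = -1434600)
g(l, T) = T**2/(45 - 9*T) (g(l, T) = T**2/((-9*(-5 + T))) = T**2/(45 - 9*T))
-2872231/g(1301, M(-14)) + G/(-3215840) = -2872231*(-(-45 + 9*(-4 - 1*(-14)))/(-4 - 1*(-14))**2) - 1434600/(-3215840) = -2872231*(-(-45 + 9*(-4 + 14))/(-4 + 14)**2) - 1434600*(-1/3215840) = -2872231/((-1*10**2/(-45 + 9*10))) + 35865/80396 = -2872231/((-1*100/(-45 + 90))) + 35865/80396 = -2872231/((-1*100/45)) + 35865/80396 = -2872231/((-1*100*1/45)) + 35865/80396 = -2872231/(-20/9) + 35865/80396 = -2872231*(-9/20) + 35865/80396 = 25850079/20 + 35865/80396 = 259780458573/200990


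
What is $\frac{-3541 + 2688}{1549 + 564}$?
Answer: $- \frac{853}{2113} \approx -0.40369$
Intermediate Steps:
$\frac{-3541 + 2688}{1549 + 564} = - \frac{853}{2113}$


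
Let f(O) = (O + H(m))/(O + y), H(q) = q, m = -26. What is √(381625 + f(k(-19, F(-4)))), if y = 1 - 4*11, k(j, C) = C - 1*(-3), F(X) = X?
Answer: √184706797/22 ≈ 617.76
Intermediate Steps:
k(j, C) = 3 + C (k(j, C) = C + 3 = 3 + C)
y = -43 (y = 1 - 44 = -43)
f(O) = (-26 + O)/(-43 + O) (f(O) = (O - 26)/(O - 43) = (-26 + O)/(-43 + O))
√(381625 + f(k(-19, F(-4)))) = √(381625 + (-26 + (3 - 4))/(-43 + (3 - 4))) = √(381625 + (-26 - 1)/(-43 - 1)) = √(381625 - 27/(-44)) = √(381625 - 1/44*(-27)) = √(381625 + 27/44) = √(16791527/44) = √184706797/22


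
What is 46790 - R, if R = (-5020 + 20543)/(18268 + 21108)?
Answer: 1842387517/39376 ≈ 46790.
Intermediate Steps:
R = 15523/39376 ≈ 0.39423
46790 - R = 46790 - 1*15523/39376 = 46790 - 15523/39376 = 1842387517/39376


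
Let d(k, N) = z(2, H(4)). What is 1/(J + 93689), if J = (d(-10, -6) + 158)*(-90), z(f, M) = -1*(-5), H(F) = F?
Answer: 1/79019 ≈ 1.2655e-5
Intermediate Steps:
z(f, M) = 5
d(k, N) = 5
J = -14670 (J = (5 + 158)*(-90) = 163*(-90) = -14670)
1/(J + 93689) = 1/(-14670 + 93689) = 1/79019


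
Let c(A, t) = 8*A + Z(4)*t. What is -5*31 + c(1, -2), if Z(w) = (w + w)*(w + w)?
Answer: -275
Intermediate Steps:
Z(w) = 4*w² (Z(w) = (2*w)*(2*w) = 4*w²)
c(A, t) = 8*A + 64*t (c(A, t) = 8*A + (4*4²)*t = 8*A + (4*16)*t = 8*A + 64*t)
-5*31 + c(1, -2) = -5*31 + (8*1 + 64*(-2)) = -155 + (8 - 128) = -155 - 120 = -275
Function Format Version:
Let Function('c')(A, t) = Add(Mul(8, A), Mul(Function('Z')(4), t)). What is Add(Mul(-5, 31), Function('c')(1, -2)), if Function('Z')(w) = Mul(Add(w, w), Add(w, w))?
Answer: -275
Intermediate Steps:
Function('Z')(w) = Mul(4, Pow(w, 2)) (Function('Z')(w) = Mul(Mul(2, w), Mul(2, w)) = Mul(4, Pow(w, 2)))
Function('c')(A, t) = Add(Mul(8, A), Mul(64, t)) (Function('c')(A, t) = Add(Mul(8, A), Mul(Mul(4, Pow(4, 2)), t)) = Add(Mul(8, A), Mul(Mul(4, 16), t)) = Add(Mul(8, A), Mul(64, t)))
Add(Mul(-5, 31), Function('c')(1, -2)) = Add(Mul(-5, 31), Add(Mul(8, 1), Mul(64, -2))) = Add(-155, Add(8, -128)) = Add(-155, -120) = -275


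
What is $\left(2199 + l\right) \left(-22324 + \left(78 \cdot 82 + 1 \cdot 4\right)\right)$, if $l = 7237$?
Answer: $-150258864$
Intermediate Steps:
$\left(2199 + l\right) \left(-22324 + \left(78 \cdot 82 + 1 \cdot 4\right)\right) = \left(2199 + 7237\right) \left(-22324 + \left(78 \cdot 82 + 1 \cdot 4\right)\right) = 9436 \left(-22324 + \left(6396 + 4\right)\right) = 9436 \left(-22324 + 6400\right) = 9436 \left(-15924\right) = -150258864$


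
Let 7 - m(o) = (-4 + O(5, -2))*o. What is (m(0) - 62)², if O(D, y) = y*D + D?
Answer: 3025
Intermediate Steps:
O(D, y) = D + D*y (O(D, y) = D*y + D = D + D*y)
m(o) = 7 + 9*o (m(o) = 7 - (-4 + 5*(1 - 2))*o = 7 - (-4 + 5*(-1))*o = 7 - (-4 - 5)*o = 7 - (-9)*o = 7 + 9*o)
(m(0) - 62)² = ((7 + 9*0) - 62)² = ((7 + 0) - 62)² = (7 - 62)² = (-55)² = 3025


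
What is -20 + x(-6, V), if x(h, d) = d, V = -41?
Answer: -61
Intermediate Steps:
-20 + x(-6, V) = -20 - 41 = -61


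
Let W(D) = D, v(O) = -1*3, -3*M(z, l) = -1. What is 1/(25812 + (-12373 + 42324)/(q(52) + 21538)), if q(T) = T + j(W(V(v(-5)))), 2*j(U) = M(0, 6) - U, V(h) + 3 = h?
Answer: 129559/3344356614 ≈ 3.8740e-5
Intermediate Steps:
M(z, l) = 1/3 (M(z, l) = -1/3*(-1) = 1/3)
v(O) = -3
V(h) = -3 + h
j(U) = 1/6 - U/2 (j(U) = (1/3 - U)/2 = 1/6 - U/2)
q(T) = 19/6 + T (q(T) = T + (1/6 - (-3 - 3)/2) = T + (1/6 - 1/2*(-6)) = T + (1/6 + 3) = T + 19/6 = 19/6 + T)
1/(25812 + (-12373 + 42324)/(q(52) + 21538)) = 1/(25812 + (-12373 + 42324)/((19/6 + 52) + 21538)) = 1/(25812 + 29951/(331/6 + 21538)) = 1/(25812 + 29951/(129559/6)) = 1/(25812 + 29951*(6/129559)) = 1/(25812 + 179706/129559) = 1/(3344356614/129559) = 129559/3344356614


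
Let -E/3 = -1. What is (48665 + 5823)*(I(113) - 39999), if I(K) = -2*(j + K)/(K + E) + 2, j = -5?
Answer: -63204281896/29 ≈ -2.1795e+9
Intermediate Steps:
E = 3 (E = -3*(-1) = 3)
I(K) = 2 - 2*(-5 + K)/(3 + K) (I(K) = -2*(-5 + K)/(K + 3) + 2 = -2*(-5 + K)/(3 + K) + 2 = 2 - 2*(-5 + K)/(3 + K))
(48665 + 5823)*(I(113) - 39999) = (48665 + 5823)*(16/(3 + 113) - 39999) = 54488*(16/116 - 39999) = 54488*(16*(1/116) - 39999) = 54488*(4/29 - 39999) = 54488*(-1159967/29) = -63204281896/29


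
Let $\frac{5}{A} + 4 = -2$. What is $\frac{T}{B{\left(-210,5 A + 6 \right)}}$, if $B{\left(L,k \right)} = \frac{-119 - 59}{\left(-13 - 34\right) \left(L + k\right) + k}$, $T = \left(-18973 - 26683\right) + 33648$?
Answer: $\frac{176259428}{267} \approx 6.6015 \cdot 10^{5}$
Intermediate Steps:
$A = - \frac{5}{6}$ ($A = \frac{5}{-4 - 2} = \frac{5}{-6} = 5 \left(- \frac{1}{6}\right) = - \frac{5}{6} \approx -0.83333$)
$T = -12008$ ($T = -45656 + 33648 = -12008$)
$B{\left(L,k \right)} = - \frac{178}{- 47 L - 46 k}$ ($B{\left(L,k \right)} = - \frac{178}{- 47 \left(L + k\right) + k} = - \frac{178}{\left(- 47 L - 47 k\right) + k} = - \frac{178}{- 47 L - 46 k}$)
$\frac{T}{B{\left(-210,5 A + 6 \right)}} = - \frac{12008}{178 \frac{1}{46 \left(5 \left(- \frac{5}{6}\right) + 6\right) + 47 \left(-210\right)}} = - \frac{12008}{178 \frac{1}{46 \left(- \frac{25}{6} + 6\right) - 9870}} = - \frac{12008}{178 \frac{1}{46 \cdot \frac{11}{6} - 9870}} = - \frac{12008}{178 \frac{1}{\frac{253}{3} - 9870}} = - \frac{12008}{178 \frac{1}{- \frac{29357}{3}}} = - \frac{12008}{178 \left(- \frac{3}{29357}\right)} = - \frac{12008}{- \frac{534}{29357}} = \left(-12008\right) \left(- \frac{29357}{534}\right) = \frac{176259428}{267}$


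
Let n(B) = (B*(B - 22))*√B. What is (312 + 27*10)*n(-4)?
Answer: 121056*I ≈ 1.2106e+5*I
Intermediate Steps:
n(B) = B^(3/2)*(-22 + B) (n(B) = (B*(-22 + B))*√B = B^(3/2)*(-22 + B))
(312 + 27*10)*n(-4) = (312 + 27*10)*((-4)^(3/2)*(-22 - 4)) = (312 + 270)*(-8*I*(-26)) = 582*(208*I) = 121056*I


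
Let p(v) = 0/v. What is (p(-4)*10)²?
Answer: 0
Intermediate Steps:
p(v) = 0
(p(-4)*10)² = (0*10)² = 0² = 0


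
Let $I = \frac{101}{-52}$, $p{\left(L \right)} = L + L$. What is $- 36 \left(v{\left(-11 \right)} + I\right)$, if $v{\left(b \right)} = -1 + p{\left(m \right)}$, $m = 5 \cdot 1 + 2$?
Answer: $- \frac{5175}{13} \approx -398.08$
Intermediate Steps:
$m = 7$ ($m = 5 + 2 = 7$)
$p{\left(L \right)} = 2 L$
$I = - \frac{101}{52}$ ($I = 101 \left(- \frac{1}{52}\right) = - \frac{101}{52} \approx -1.9423$)
$v{\left(b \right)} = 13$ ($v{\left(b \right)} = -1 + 2 \cdot 7 = -1 + 14 = 13$)
$- 36 \left(v{\left(-11 \right)} + I\right) = - 36 \left(13 - \frac{101}{52}\right) = \left(-36\right) \frac{575}{52} = - \frac{5175}{13}$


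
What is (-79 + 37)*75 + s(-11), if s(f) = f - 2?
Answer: -3163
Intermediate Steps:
s(f) = -2 + f
(-79 + 37)*75 + s(-11) = (-79 + 37)*75 + (-2 - 11) = -42*75 - 13 = -3150 - 13 = -3163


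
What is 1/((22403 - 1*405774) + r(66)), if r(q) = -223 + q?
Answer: -1/383528 ≈ -2.6074e-6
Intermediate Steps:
1/((22403 - 1*405774) + r(66)) = 1/((22403 - 1*405774) + (-223 + 66)) = 1/((22403 - 405774) - 157) = 1/(-383371 - 157) = 1/(-383528) = -1/383528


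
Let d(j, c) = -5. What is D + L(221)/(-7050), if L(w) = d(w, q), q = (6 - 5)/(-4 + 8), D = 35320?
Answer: 49801201/1410 ≈ 35320.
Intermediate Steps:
q = ¼ (q = 1/4 = 1*(¼) = ¼ ≈ 0.25000)
L(w) = -5
D + L(221)/(-7050) = 35320 - 5/(-7050) = 35320 - 5*(-1/7050) = 35320 + 1/1410 = 49801201/1410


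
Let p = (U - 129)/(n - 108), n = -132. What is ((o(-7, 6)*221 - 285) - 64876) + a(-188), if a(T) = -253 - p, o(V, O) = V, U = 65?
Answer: -1004419/15 ≈ -66961.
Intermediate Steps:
p = 4/15 (p = (65 - 129)/(-132 - 108) = -64/(-240) = -64*(-1/240) = 4/15 ≈ 0.26667)
a(T) = -3799/15 (a(T) = -253 - 1*4/15 = -253 - 4/15 = -3799/15)
((o(-7, 6)*221 - 285) - 64876) + a(-188) = ((-7*221 - 285) - 64876) - 3799/15 = ((-1547 - 285) - 64876) - 3799/15 = (-1832 - 64876) - 3799/15 = -66708 - 3799/15 = -1004419/15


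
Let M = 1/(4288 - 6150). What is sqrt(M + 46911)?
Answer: sqrt(3319234678)/266 ≈ 216.59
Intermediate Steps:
M = -1/1862 (M = 1/(-1862) = -1/1862 ≈ -0.00053706)
sqrt(M + 46911) = sqrt(-1/1862 + 46911) = sqrt(87348281/1862) = sqrt(3319234678)/266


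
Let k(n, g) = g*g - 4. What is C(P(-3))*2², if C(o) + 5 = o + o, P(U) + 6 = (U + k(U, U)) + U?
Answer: -76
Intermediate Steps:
k(n, g) = -4 + g² (k(n, g) = g² - 4 = -4 + g²)
P(U) = -10 + U² + 2*U (P(U) = -6 + ((U + (-4 + U²)) + U) = -6 + ((-4 + U + U²) + U) = -6 + (-4 + U² + 2*U) = -10 + U² + 2*U)
C(o) = -5 + 2*o (C(o) = -5 + (o + o) = -5 + 2*o)
C(P(-3))*2² = (-5 + 2*(-10 + (-3)² + 2*(-3)))*2² = (-5 + 2*(-10 + 9 - 6))*4 = (-5 + 2*(-7))*4 = (-5 - 14)*4 = -19*4 = -76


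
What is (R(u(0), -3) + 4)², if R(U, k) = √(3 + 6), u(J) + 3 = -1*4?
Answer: 49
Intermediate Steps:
u(J) = -7 (u(J) = -3 - 1*4 = -3 - 4 = -7)
R(U, k) = 3 (R(U, k) = √9 = 3)
(R(u(0), -3) + 4)² = (3 + 4)² = 7² = 49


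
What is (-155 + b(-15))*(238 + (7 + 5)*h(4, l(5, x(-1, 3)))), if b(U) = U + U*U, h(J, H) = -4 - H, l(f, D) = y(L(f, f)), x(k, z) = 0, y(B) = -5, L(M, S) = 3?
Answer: 13750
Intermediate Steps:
l(f, D) = -5
b(U) = U + U**2
(-155 + b(-15))*(238 + (7 + 5)*h(4, l(5, x(-1, 3)))) = (-155 - 15*(1 - 15))*(238 + (7 + 5)*(-4 - 1*(-5))) = (-155 - 15*(-14))*(238 + 12*(-4 + 5)) = (-155 + 210)*(238 + 12*1) = 55*(238 + 12) = 55*250 = 13750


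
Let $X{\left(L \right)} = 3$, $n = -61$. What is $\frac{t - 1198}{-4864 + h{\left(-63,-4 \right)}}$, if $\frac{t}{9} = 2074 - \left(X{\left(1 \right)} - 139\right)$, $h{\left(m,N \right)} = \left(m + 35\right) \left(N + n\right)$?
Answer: $- \frac{4673}{761} \approx -6.1406$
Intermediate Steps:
$h{\left(m,N \right)} = \left(-61 + N\right) \left(35 + m\right)$ ($h{\left(m,N \right)} = \left(m + 35\right) \left(N - 61\right) = \left(35 + m\right) \left(-61 + N\right) = \left(-61 + N\right) \left(35 + m\right)$)
$t = 19890$ ($t = 9 \left(2074 - \left(3 - 139\right)\right) = 9 \left(2074 - -136\right) = 9 \left(2074 + 136\right) = 9 \cdot 2210 = 19890$)
$\frac{t - 1198}{-4864 + h{\left(-63,-4 \right)}} = \frac{19890 - 1198}{-4864 - -1820} = \frac{18692}{-4864 + \left(-2135 + 3843 - 140 + 252\right)} = \frac{18692}{-4864 + 1820} = \frac{18692}{-3044} = 18692 \left(- \frac{1}{3044}\right) = - \frac{4673}{761}$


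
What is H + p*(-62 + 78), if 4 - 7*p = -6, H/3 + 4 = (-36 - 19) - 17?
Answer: -1436/7 ≈ -205.14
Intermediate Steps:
H = -228 (H = -12 + 3*((-36 - 19) - 17) = -12 + 3*(-55 - 17) = -12 + 3*(-72) = -12 - 216 = -228)
p = 10/7 (p = 4/7 - 1/7*(-6) = 4/7 + 6/7 = 10/7 ≈ 1.4286)
H + p*(-62 + 78) = -228 + 10*(-62 + 78)/7 = -228 + (10/7)*16 = -228 + 160/7 = -1436/7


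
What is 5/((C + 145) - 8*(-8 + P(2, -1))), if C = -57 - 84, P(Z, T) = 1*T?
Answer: 5/76 ≈ 0.065789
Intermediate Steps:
P(Z, T) = T
C = -141
5/((C + 145) - 8*(-8 + P(2, -1))) = 5/((-141 + 145) - 8*(-8 - 1)) = 5/(4 - 8*(-9)) = 5/(4 + 72) = 5/76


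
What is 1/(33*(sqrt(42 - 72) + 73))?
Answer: 73/176847 - I*sqrt(30)/176847 ≈ 0.00041279 - 3.0972e-5*I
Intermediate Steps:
1/(33*(sqrt(42 - 72) + 73)) = 1/(33*(sqrt(-30) + 73)) = 1/(33*(I*sqrt(30) + 73)) = 1/(33*(73 + I*sqrt(30))) = 1/(2409 + 33*I*sqrt(30))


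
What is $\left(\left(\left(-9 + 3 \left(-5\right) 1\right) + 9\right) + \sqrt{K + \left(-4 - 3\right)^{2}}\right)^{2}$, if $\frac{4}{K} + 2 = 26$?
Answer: $\frac{\left(90 - \sqrt{1770}\right)^{2}}{36} \approx 63.81$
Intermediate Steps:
$K = \frac{1}{6}$ ($K = \frac{4}{-2 + 26} = \frac{4}{24} = 4 \cdot \frac{1}{24} = \frac{1}{6} \approx 0.16667$)
$\left(\left(\left(-9 + 3 \left(-5\right) 1\right) + 9\right) + \sqrt{K + \left(-4 - 3\right)^{2}}\right)^{2} = \left(\left(\left(-9 + 3 \left(-5\right) 1\right) + 9\right) + \sqrt{\frac{1}{6} + \left(-4 - 3\right)^{2}}\right)^{2} = \left(\left(\left(-9 - 15\right) + 9\right) + \sqrt{\frac{1}{6} + \left(-7\right)^{2}}\right)^{2} = \left(\left(\left(-9 - 15\right) + 9\right) + \sqrt{\frac{1}{6} + 49}\right)^{2} = \left(\left(-24 + 9\right) + \sqrt{\frac{295}{6}}\right)^{2} = \left(-15 + \frac{\sqrt{1770}}{6}\right)^{2}$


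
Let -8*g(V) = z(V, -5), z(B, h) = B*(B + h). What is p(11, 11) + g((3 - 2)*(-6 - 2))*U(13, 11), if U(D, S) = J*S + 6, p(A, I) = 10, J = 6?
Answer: -926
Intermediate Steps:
g(V) = -V*(-5 + V)/8 (g(V) = -V*(V - 5)/8 = -V*(-5 + V)/8)
U(D, S) = 6 + 6*S (U(D, S) = 6*S + 6 = 6 + 6*S)
p(11, 11) + g((3 - 2)*(-6 - 2))*U(13, 11) = 10 + (((3 - 2)*(-6 - 2))*(5 - (3 - 2)*(-6 - 2))/8)*(6 + 6*11) = 10 + ((1*(-8))*(5 - (-8))/8)*(6 + 66) = 10 + ((⅛)*(-8)*(5 - 1*(-8)))*72 = 10 + ((⅛)*(-8)*(5 + 8))*72 = 10 + ((⅛)*(-8)*13)*72 = 10 - 13*72 = 10 - 936 = -926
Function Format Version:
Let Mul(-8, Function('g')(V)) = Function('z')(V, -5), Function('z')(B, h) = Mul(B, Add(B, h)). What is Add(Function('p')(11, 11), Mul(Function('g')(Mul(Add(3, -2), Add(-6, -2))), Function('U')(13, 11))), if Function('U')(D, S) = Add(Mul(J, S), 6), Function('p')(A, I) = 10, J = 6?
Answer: -926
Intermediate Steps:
Function('g')(V) = Mul(Rational(-1, 8), V, Add(-5, V)) (Function('g')(V) = Mul(Rational(-1, 8), Mul(V, Add(V, -5))) = Mul(Rational(-1, 8), Mul(V, Add(-5, V))) = Mul(Rational(-1, 8), V, Add(-5, V)))
Function('U')(D, S) = Add(6, Mul(6, S)) (Function('U')(D, S) = Add(Mul(6, S), 6) = Add(6, Mul(6, S)))
Add(Function('p')(11, 11), Mul(Function('g')(Mul(Add(3, -2), Add(-6, -2))), Function('U')(13, 11))) = Add(10, Mul(Mul(Rational(1, 8), Mul(Add(3, -2), Add(-6, -2)), Add(5, Mul(-1, Mul(Add(3, -2), Add(-6, -2))))), Add(6, Mul(6, 11)))) = Add(10, Mul(Mul(Rational(1, 8), Mul(1, -8), Add(5, Mul(-1, Mul(1, -8)))), Add(6, 66))) = Add(10, Mul(Mul(Rational(1, 8), -8, Add(5, Mul(-1, -8))), 72)) = Add(10, Mul(Mul(Rational(1, 8), -8, Add(5, 8)), 72)) = Add(10, Mul(Mul(Rational(1, 8), -8, 13), 72)) = Add(10, Mul(-13, 72)) = Add(10, -936) = -926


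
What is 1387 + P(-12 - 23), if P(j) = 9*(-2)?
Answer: 1369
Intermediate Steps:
P(j) = -18
1387 + P(-12 - 23) = 1387 - 18 = 1369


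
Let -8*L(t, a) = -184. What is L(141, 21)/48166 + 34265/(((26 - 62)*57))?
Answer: -825180397/49418316 ≈ -16.698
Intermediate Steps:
L(t, a) = 23 (L(t, a) = -1/8*(-184) = 23)
L(141, 21)/48166 + 34265/(((26 - 62)*57)) = 23/48166 + 34265/(((26 - 62)*57)) = 23*(1/48166) + 34265/((-36*57)) = 23/48166 + 34265/(-2052) = 23/48166 + 34265*(-1/2052) = 23/48166 - 34265/2052 = -825180397/49418316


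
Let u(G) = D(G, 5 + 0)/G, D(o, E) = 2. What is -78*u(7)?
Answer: -156/7 ≈ -22.286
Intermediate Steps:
u(G) = 2/G
-78*u(7) = -156/7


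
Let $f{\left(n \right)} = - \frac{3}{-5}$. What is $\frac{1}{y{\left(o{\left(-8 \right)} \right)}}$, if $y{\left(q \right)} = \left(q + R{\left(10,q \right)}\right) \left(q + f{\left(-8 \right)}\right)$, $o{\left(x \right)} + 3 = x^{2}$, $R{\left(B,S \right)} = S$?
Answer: $\frac{5}{37576} \approx 0.00013306$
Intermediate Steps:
$f{\left(n \right)} = \frac{3}{5}$ ($f{\left(n \right)} = \left(-3\right) \left(- \frac{1}{5}\right) = \frac{3}{5}$)
$o{\left(x \right)} = -3 + x^{2}$
$y{\left(q \right)} = 2 q \left(\frac{3}{5} + q\right)$ ($y{\left(q \right)} = \left(q + q\right) \left(q + \frac{3}{5}\right) = 2 q \left(\frac{3}{5} + q\right)$)
$\frac{1}{y{\left(o{\left(-8 \right)} \right)}} = \frac{1}{\frac{2}{5} \left(-3 + \left(-8\right)^{2}\right) \left(3 + 5 \left(-3 + \left(-8\right)^{2}\right)\right)} = \frac{1}{\frac{2}{5} \left(-3 + 64\right) \left(3 + 5 \left(-3 + 64\right)\right)} = \frac{1}{\frac{2}{5} \cdot 61 \left(3 + 5 \cdot 61\right)} = \frac{1}{\frac{2}{5} \cdot 61 \left(3 + 305\right)} = \frac{1}{\frac{2}{5} \cdot 61 \cdot 308} = \frac{1}{\frac{37576}{5}} = \frac{5}{37576}$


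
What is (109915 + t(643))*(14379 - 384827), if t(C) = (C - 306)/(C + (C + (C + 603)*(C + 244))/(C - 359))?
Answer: -52463159478704624/1288457 ≈ -4.0718e+10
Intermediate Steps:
t(C) = (-306 + C)/(C + (C + (244 + C)*(603 + C))/(-359 + C)) (t(C) = (-306 + C)/(C + (C + (603 + C)*(244 + C))/(-359 + C)) = (-306 + C)/(C + (C + (244 + C)*(603 + C))/(-359 + C)))
(109915 + t(643))*(14379 - 384827) = (109915 + (109854 + 643² - 665*643)/(147132 + 2*643² + 489*643))*(14379 - 384827) = (109915 + (109854 + 413449 - 427595)/(147132 + 2*413449 + 314427))*(-370448) = (109915 + 95708/(147132 + 826898 + 314427))*(-370448) = (109915 + 95708/1288457)*(-370448) = (141620846863/1288457)*(-370448) = -52463159478704624/1288457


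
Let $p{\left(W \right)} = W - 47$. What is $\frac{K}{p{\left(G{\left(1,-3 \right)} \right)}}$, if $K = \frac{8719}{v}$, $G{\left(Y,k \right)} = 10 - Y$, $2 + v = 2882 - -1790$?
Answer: $- \frac{8719}{177460} \approx -0.049132$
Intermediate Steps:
$v = 4670$ ($v = -2 + \left(2882 - -1790\right) = -2 + \left(2882 + 1790\right) = -2 + 4672 = 4670$)
$K = \frac{8719}{4670} \approx 1.867$
$p{\left(W \right)} = -47 + W$
$\frac{K}{p{\left(G{\left(1,-3 \right)} \right)}} = \frac{8719}{4670 \left(-47 + \left(10 - 1\right)\right)} = \frac{8719}{4670 \left(-47 + 9\right)} = \frac{8719}{4670 \left(-38\right)} = \frac{8719}{4670} \left(- \frac{1}{38}\right) = - \frac{8719}{177460}$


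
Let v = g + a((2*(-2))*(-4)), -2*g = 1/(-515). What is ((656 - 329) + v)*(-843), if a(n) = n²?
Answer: -506213913/1030 ≈ -4.9147e+5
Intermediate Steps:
g = 1/1030 (g = -½/(-515) = -½*(-1/515) = 1/1030 ≈ 0.00097087)
v = 263681/1030 (v = 1/1030 + ((2*(-2))*(-4))² = 1/1030 + (-4*(-4))² = 1/1030 + 16² = 1/1030 + 256 = 263681/1030 ≈ 256.00)
((656 - 329) + v)*(-843) = ((656 - 329) + 263681/1030)*(-843) = (327 + 263681/1030)*(-843) = (600491/1030)*(-843) = -506213913/1030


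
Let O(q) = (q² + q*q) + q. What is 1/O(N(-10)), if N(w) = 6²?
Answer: 1/2628 ≈ 0.00038052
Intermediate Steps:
N(w) = 36
O(q) = q + 2*q² (O(q) = (q² + q²) + q = 2*q² + q = q + 2*q²)
1/O(N(-10)) = 1/(36*(1 + 2*36)) = 1/(36*(1 + 72)) = 1/(36*73) = 1/2628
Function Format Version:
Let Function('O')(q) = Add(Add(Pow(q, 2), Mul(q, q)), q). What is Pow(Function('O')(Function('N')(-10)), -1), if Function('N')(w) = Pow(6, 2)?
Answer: Rational(1, 2628) ≈ 0.00038052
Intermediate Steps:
Function('N')(w) = 36
Function('O')(q) = Add(q, Mul(2, Pow(q, 2))) (Function('O')(q) = Add(Add(Pow(q, 2), Pow(q, 2)), q) = Add(Mul(2, Pow(q, 2)), q) = Add(q, Mul(2, Pow(q, 2))))
Pow(Function('O')(Function('N')(-10)), -1) = Pow(Mul(36, Add(1, Mul(2, 36))), -1) = Pow(Mul(36, Add(1, 72)), -1) = Pow(Mul(36, 73), -1) = Pow(2628, -1) = Rational(1, 2628)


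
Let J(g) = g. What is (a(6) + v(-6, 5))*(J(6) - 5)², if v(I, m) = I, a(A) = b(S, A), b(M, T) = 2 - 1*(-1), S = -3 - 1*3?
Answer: -3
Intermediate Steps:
S = -6 (S = -3 - 3 = -6)
b(M, T) = 3 (b(M, T) = 2 + 1 = 3)
a(A) = 3
(a(6) + v(-6, 5))*(J(6) - 5)² = (3 - 6)*(6 - 5)² = -3*1² = -3*1 = -3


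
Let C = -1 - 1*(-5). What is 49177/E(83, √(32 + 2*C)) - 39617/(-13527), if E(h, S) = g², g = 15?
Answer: 74903456/338175 ≈ 221.49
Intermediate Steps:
C = 4 (C = -1 + 5 = 4)
E(h, S) = 225 (E(h, S) = 15² = 225)
49177/E(83, √(32 + 2*C)) - 39617/(-13527) = 49177/225 - 39617/(-13527) = 49177*(1/225) - 39617*(-1/13527) = 49177/225 + 39617/13527 = 74903456/338175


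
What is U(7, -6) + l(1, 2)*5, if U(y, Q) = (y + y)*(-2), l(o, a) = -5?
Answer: -53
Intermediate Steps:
U(y, Q) = -4*y (U(y, Q) = (2*y)*(-2) = -4*y)
U(7, -6) + l(1, 2)*5 = -4*7 - 5*5 = -28 - 25 = -53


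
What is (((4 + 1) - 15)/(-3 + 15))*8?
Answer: -20/3 ≈ -6.6667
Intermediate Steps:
(((4 + 1) - 15)/(-3 + 15))*8 = ((5 - 15)/12)*8 = -10*1/12*8 = -⅚*8 = -20/3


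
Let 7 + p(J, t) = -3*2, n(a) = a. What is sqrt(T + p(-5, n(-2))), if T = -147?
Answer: 4*I*sqrt(10) ≈ 12.649*I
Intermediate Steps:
p(J, t) = -13 (p(J, t) = -7 - 3*2 = -7 - 6 = -13)
sqrt(T + p(-5, n(-2))) = sqrt(-147 - 13) = sqrt(-160) = 4*I*sqrt(10)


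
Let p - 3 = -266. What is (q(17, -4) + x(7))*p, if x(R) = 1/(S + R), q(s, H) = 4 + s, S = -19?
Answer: -66013/12 ≈ -5501.1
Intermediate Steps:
p = -263 (p = 3 - 266 = -263)
x(R) = 1/(-19 + R)
(q(17, -4) + x(7))*p = ((4 + 17) + 1/(-19 + 7))*(-263) = (21 + 1/(-12))*(-263) = (21 - 1/12)*(-263) = (251/12)*(-263) = -66013/12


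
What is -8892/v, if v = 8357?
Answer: -8892/8357 ≈ -1.0640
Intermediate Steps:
-8892/v = -8892/8357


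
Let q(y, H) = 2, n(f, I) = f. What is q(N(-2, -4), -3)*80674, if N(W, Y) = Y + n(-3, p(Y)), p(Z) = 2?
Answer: 161348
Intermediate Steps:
N(W, Y) = -3 + Y (N(W, Y) = Y - 3 = -3 + Y)
q(N(-2, -4), -3)*80674 = 2*80674 = 161348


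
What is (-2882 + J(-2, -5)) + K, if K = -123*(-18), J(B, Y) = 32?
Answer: -636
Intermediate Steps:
K = 2214
(-2882 + J(-2, -5)) + K = (-2882 + 32) + 2214 = -2850 + 2214 = -636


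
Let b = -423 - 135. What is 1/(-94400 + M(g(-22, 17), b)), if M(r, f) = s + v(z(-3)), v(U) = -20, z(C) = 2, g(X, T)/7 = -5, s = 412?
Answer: -1/94008 ≈ -1.0637e-5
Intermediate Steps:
g(X, T) = -35 (g(X, T) = 7*(-5) = -35)
b = -558
M(r, f) = 392 (M(r, f) = 412 - 20 = 392)
1/(-94400 + M(g(-22, 17), b)) = 1/(-94400 + 392) = 1/(-94008) = -1/94008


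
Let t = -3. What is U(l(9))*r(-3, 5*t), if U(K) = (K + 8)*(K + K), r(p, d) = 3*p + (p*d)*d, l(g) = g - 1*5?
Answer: -65664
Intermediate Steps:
l(g) = -5 + g (l(g) = g - 5 = -5 + g)
r(p, d) = 3*p + p*d² (r(p, d) = 3*p + (d*p)*d = 3*p + p*d²)
U(K) = 2*K*(8 + K) (U(K) = (8 + K)*(2*K) = 2*K*(8 + K))
U(l(9))*r(-3, 5*t) = (2*(-5 + 9)*(8 + (-5 + 9)))*(-3*(3 + (5*(-3))²)) = (2*4*(8 + 4))*(-3*(3 + (-15)²)) = (2*4*12)*(-3*(3 + 225)) = 96*(-3*228) = 96*(-684) = -65664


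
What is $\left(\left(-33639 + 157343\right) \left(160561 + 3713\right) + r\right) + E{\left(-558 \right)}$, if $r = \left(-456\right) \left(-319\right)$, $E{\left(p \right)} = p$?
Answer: $20321495802$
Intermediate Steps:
$r = 145464$
$\left(\left(-33639 + 157343\right) \left(160561 + 3713\right) + r\right) + E{\left(-558 \right)} = \left(\left(-33639 + 157343\right) \left(160561 + 3713\right) + 145464\right) - 558 = \left(123704 \cdot 164274 + 145464\right) - 558 = \left(20321350896 + 145464\right) - 558 = 20321496360 - 558 = 20321495802$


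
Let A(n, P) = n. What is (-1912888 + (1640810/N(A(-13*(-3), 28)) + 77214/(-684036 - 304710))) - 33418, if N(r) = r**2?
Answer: -487565604875005/250647111 ≈ -1.9452e+6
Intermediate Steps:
(-1912888 + (1640810/N(A(-13*(-3), 28)) + 77214/(-684036 - 304710))) - 33418 = (-1912888 + (1640810/((-13*(-3))**2) + 77214/(-684036 - 304710))) - 33418 = (-1912888 + (1640810/(39**2) + 77214/(-988746))) - 33418 = (-1912888 + (1640810/1521 + 77214*(-1/988746))) - 33418 = (-1912888 + (1640810*(1/1521) - 12869/164791)) - 33418 = (-1912888 + (1640810/1521 - 12869/164791)) - 33418 = (-1912888 + 270371146961/250647111) - 33418 = -479189479719607/250647111 - 33418 = -487565604875005/250647111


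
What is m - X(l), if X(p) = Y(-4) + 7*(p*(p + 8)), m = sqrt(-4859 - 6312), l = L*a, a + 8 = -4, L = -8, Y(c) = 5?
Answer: -69893 + I*sqrt(11171) ≈ -69893.0 + 105.69*I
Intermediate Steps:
a = -12 (a = -8 - 4 = -12)
l = 96 (l = -8*(-12) = 96)
m = I*sqrt(11171) (m = sqrt(-11171) = I*sqrt(11171) ≈ 105.69*I)
X(p) = 5 + 7*p*(8 + p) (X(p) = 5 + 7*(p*(p + 8)) = 5 + 7*(p*(8 + p)) = 5 + 7*p*(8 + p))
m - X(l) = I*sqrt(11171) - (5 + 7*96**2 + 56*96) = I*sqrt(11171) - (5 + 7*9216 + 5376) = I*sqrt(11171) - (5 + 64512 + 5376) = I*sqrt(11171) - 1*69893 = I*sqrt(11171) - 69893 = -69893 + I*sqrt(11171)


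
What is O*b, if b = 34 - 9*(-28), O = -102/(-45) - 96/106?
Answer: 309452/795 ≈ 389.25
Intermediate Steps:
O = 1082/795 (O = -102*(-1/45) - 96*1/106 = 34/15 - 48/53 = 1082/795 ≈ 1.3610)
b = 286 (b = 34 + 252 = 286)
O*b = (1082/795)*286 = 309452/795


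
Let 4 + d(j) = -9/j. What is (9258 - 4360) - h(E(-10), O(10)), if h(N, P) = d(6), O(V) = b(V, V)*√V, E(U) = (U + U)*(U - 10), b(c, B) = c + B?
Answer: 9807/2 ≈ 4903.5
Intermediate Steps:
b(c, B) = B + c
d(j) = -4 - 9/j
E(U) = 2*U*(-10 + U) (E(U) = (2*U)*(-10 + U) = 2*U*(-10 + U))
O(V) = 2*V^(3/2) (O(V) = (V + V)*√V = (2*V)*√V = 2*V^(3/2))
h(N, P) = -11/2 (h(N, P) = -4 - 9/6 = -4 - 9*⅙ = -4 - 3/2 = -11/2)
(9258 - 4360) - h(E(-10), O(10)) = (9258 - 4360) - 1*(-11/2) = 4898 + 11/2 = 9807/2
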